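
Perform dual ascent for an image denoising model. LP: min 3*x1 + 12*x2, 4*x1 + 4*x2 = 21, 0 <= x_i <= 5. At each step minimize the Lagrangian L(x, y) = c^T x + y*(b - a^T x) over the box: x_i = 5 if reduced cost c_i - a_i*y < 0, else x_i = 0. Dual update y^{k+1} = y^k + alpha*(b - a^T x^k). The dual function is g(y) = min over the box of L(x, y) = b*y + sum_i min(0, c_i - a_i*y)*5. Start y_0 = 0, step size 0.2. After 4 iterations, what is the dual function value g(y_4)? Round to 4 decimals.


Dual ascent for LP: min 3*x1 + 12*x2, 4*x1 + 4*x2 = 21, 0 <= x_i <= 5
Step 1: y^k = 0.0, reduced costs: (3.0, 12.0)
  x^k = (0.0, 0.0), subgradient = b - a^T x = 21.0
  y^{k+1} = 0.0 + 0.2*21.0 = 4.2
Step 2: y^k = 4.2, reduced costs: (-13.8, -4.8)
  x^k = (5.0, 5.0), subgradient = b - a^T x = -19.0
  y^{k+1} = 4.2 + 0.2*-19.0 = 0.4
Step 3: y^k = 0.4, reduced costs: (1.4, 10.4)
  x^k = (0.0, 0.0), subgradient = b - a^T x = 21.0
  y^{k+1} = 0.4 + 0.2*21.0 = 4.6
Step 4: y^k = 4.6, reduced costs: (-15.4, -6.4)
  x^k = (5.0, 5.0), subgradient = b - a^T x = -19.0
  y^{k+1} = 4.6 + 0.2*-19.0 = 0.8
Dual objective at y_4 = 0.8: reduced costs (-0.2, 8.8), box minimizer x = (5.0, 0.0)
g(y_4) = b*y + (c1 - a1*y)*x1 + (c2 - a2*y)*x2 = 21*0.8 + (-0.2)*5.0 + 8.8*0.0 = 16.8 - 1.0 + 0.0 = 15.8


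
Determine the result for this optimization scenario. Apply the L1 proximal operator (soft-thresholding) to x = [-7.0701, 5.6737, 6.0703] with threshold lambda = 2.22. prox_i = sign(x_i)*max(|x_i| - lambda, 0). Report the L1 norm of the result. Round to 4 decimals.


Soft-thresholding with lambda = 2.22:
prox(-7.0701) = sign(-7.0701)*max(|-7.0701| - 2.22, 0) = -4.8501
prox(5.6737) = sign(5.6737)*max(|5.6737| - 2.22, 0) = 3.4537
prox(6.0703) = sign(6.0703)*max(|6.0703| - 2.22, 0) = 3.8503
prox(x) = [-4.8501, 3.4537, 3.8503]
||prox(x)||_1 = 4.8501 + 3.4537 + 3.8503 = 12.1541


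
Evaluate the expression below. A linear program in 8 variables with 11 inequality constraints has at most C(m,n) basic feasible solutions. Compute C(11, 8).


Each vertex corresponds to some choice of n active constraints out of m, so the number of vertices is at most C(m, n) = m! / (n!(m-n)!).
m = 11, n = 8
Numerator: 11 * 10 * 9 * 8 * 7 * 6 * 5 * 4
Denominator: 8! = 40320
C(11, 8) = 165


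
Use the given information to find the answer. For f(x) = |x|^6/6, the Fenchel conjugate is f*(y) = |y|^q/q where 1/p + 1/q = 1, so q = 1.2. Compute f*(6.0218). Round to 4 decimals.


The conjugate exponent q satisfies 1/p + 1/q = 1.
p = 6, so q = 6/(6 - 1) = 1.2
|y|^q = 6.0218^1.2 = 8.6233
f*(6.0218) = 8.6233 / 1.2 = 7.1861


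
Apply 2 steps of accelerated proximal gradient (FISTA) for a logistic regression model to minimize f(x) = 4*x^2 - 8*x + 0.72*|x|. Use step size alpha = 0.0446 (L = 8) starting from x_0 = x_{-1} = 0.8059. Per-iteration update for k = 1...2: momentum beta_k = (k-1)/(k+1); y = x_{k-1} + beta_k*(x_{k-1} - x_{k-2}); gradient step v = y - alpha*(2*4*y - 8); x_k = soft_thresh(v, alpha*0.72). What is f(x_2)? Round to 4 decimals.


FISTA on f(x) = 4*x^2 - 8*x + 0.72*|x|
L = 8, alpha = 0.0446
Iteration 1: beta = 0.0, y = 0.8059 + 0.0*(0.8059 - 0.8059) = 0.8059
  grad(y) = -1.5528, v = y - alpha*grad = 0.8752
  prox(v) = soft_thresh(0.8752, 0.0321) = 0.843
Iteration 2: beta = 0.3333, y = 0.843 + 0.3333*(0.843 - 0.8059) = 0.8554
  grad(y) = -1.1566, v = y - alpha*grad = 0.907
  prox(v) = soft_thresh(0.907, 0.0321) = 0.8749
f(x_2) = 4*0.8749^2 - 8*0.8749 + 0.72*|0.8749| = -3.3075


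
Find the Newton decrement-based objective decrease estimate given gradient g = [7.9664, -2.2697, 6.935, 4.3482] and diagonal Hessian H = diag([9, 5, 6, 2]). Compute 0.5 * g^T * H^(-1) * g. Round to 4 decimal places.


Step 1: H is diagonal, so H^(-1) * g = [0.8852, -0.4539, 1.1558, 2.1741].
Step 2: g^T H^(-1) g = sum_i g_i^2 / H_ii
  = (7.9664)^2/9 + (-2.2697)^2/5 + (6.935)^2/6 + (4.3482)^2/2
  = 7.0515 + 1.0303 + 8.0157 + 9.4534 = 25.5509
Step 3: Objective decrease = 0.5 * g^T H^(-1) g = 12.7755


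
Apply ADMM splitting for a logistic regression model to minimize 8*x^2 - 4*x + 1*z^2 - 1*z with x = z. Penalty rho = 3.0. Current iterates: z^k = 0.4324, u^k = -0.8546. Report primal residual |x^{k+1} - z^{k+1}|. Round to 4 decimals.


ADMM iteration with rho = 3.0, z^k = 0.4324, u^k = -0.8546
Step 1: x-update.
Minimize 8*x^2 - 4*x + (3.0/2)*(x - 0.4324 - 0.8546)^2
FOC: (2*8 + 3.0)*x = 4 + 3.0*(0.4324 + 0.8546)
x^{k+1} = 0.4137
Step 2: z-update.
Minimize 1*z^2 - 1*z + (3.0/2)*(0.4137 - z - 0.8546)^2
FOC: (2*1 + 3.0)*z = 1 + 3.0*(0.4137 - 0.8546)
z^{k+1} = -0.0645
Step 3: u-update.
u^{k+1} = -0.8546 + 0.4137 + 0.0645 = -0.3763
Step 4: Primal residual = |0.4137 + 0.0645| = 0.4783


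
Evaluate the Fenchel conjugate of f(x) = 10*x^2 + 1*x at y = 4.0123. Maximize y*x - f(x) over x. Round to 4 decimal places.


f*(y) = sup_x {y*x - a*x^2 - b*x} = sup_x {(y-b)*x - a*x^2}
FOC: (y - b) - 2a*x = 0 => x* = (y - b)/(2a)
x* = (4.0123 - 1)/(2*10) = 0.1506
f*(4.0123) = (y-b)^2/(4a) = (4.0123 - 1)^2/(4*10)
= 9.074/40 = 0.2268


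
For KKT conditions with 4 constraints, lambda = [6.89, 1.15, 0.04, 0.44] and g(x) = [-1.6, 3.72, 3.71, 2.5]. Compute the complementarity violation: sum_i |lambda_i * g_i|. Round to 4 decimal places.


KKT complementary slackness check:
lambda_1 * g_1 = 6.89 * -1.6 = -11.024
lambda_2 * g_2 = 1.15 * 3.72 = 4.278
lambda_3 * g_3 = 0.04 * 3.71 = 0.1484
lambda_4 * g_4 = 0.44 * 2.5 = 1.1
Total violation = 11.024 + 4.278 + 0.1484 + 1.1 = 16.5504


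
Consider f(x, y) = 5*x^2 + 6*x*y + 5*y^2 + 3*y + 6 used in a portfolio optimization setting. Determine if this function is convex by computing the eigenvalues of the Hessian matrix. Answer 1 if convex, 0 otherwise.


The Hessian of f(x,y) = 5*x^2 + 6*x*y + 5*y^2 + 3*y + 6 is:
H = [[10, 6], [6, 10]]
Trace = 10 + 10 = 20
Determinant = 10*10 - (6)^2 = 64
Discriminant = (20)^2 - 4*64 = 144.0
Eigenvalues: lambda_1 = 4.0, lambda_2 = 16.0
The function is convex.

1


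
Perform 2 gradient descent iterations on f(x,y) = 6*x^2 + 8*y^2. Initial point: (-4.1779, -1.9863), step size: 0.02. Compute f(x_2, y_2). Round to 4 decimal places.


Gradient descent on f(x,y) = 6*x^2 + 8*y^2.
Starting point: (-4.1779, -1.9863), alpha = 0.02
Step 1: grad_x = 2*6*-4.1779 = -50.1348, grad_y = 2*8*-1.9863 = -31.7808
  x_1 = -4.1779 - 0.02*-50.1348 = -3.1752
  y_1 = -1.9863 - 0.02*-31.7808 = -1.3507
Step 2: grad_x = 2*6*-3.1752 = -38.1024, grad_y = 2*8*-1.3507 = -21.6109
  x_2 = -3.1752 - 0.02*-38.1024 = -2.4132
  y_2 = -1.3507 - 0.02*-21.6109 = -0.9185
f(-2.4132, -0.9185) = 6*(-2.4132)^2 + 8*(-0.9185)^2 = 41.6885


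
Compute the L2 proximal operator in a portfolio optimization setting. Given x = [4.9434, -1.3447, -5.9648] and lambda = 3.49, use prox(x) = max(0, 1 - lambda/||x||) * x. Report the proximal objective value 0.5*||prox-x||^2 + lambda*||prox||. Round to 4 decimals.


Step 1: Compute ||x||.
||x|| = 7.8628
Step 2: Compute scaling factor.
scale = max(0, 1 - 3.49/7.8628) = 0.5561
Step 3: prox(x) = [2.7492, -0.7478, -3.3173]
||prox(x)|| = 4.3728
Step 4: Proximal objective.
0.5*||prox-x||^2 = 6.0901
lambda*||prox|| = 15.2611
Total = 21.3513


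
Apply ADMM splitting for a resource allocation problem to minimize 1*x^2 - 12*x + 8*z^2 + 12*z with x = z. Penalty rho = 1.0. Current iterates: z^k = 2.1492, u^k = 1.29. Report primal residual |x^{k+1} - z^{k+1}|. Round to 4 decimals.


ADMM iteration with rho = 1.0, z^k = 2.1492, u^k = 1.29
Step 1: x-update.
Minimize 1*x^2 - 12*x + (1.0/2)*(x - 2.1492 + 1.29)^2
FOC: (2*1 + 1.0)*x = 12 + 1.0*(2.1492 - 1.29)
x^{k+1} = 4.2864
Step 2: z-update.
Minimize 8*z^2 + 12*z + (1.0/2)*(4.2864 - z + 1.29)^2
FOC: (2*8 + 1.0)*z = -12 + 1.0*(4.2864 + 1.29)
z^{k+1} = -0.3779
Step 3: u-update.
u^{k+1} = 1.29 + 4.2864 + 0.3779 = 5.9543
Step 4: Primal residual = |4.2864 + 0.3779| = 4.6643


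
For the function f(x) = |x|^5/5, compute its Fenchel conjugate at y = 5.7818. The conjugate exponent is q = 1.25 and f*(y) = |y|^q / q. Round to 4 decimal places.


The conjugate exponent q satisfies 1/p + 1/q = 1.
p = 5, so q = 5/(5 - 1) = 1.25
|y|^q = 5.7818^1.25 = 8.9656
f*(5.7818) = 8.9656 / 1.25 = 7.1725


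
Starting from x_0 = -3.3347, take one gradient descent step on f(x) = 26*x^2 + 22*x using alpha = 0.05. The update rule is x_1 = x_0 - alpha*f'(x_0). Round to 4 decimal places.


We compute the gradient at x_0 and apply the update.
f'(x) = 52*x + 22
f'(-3.3347) = 52*-3.3347 + 22 = -151.4044
x_1 = -3.3347 - 0.05*-151.4044 = 4.2355


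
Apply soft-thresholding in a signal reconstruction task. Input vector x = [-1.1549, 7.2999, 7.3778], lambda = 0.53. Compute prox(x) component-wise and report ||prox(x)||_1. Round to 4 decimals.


Soft-thresholding with lambda = 0.53:
prox(-1.1549) = sign(-1.1549)*max(|-1.1549| - 0.53, 0) = -0.6249
prox(7.2999) = sign(7.2999)*max(|7.2999| - 0.53, 0) = 6.7699
prox(7.3778) = sign(7.3778)*max(|7.3778| - 0.53, 0) = 6.8478
prox(x) = [-0.6249, 6.7699, 6.8478]
||prox(x)||_1 = 0.6249 + 6.7699 + 6.8478 = 14.2426


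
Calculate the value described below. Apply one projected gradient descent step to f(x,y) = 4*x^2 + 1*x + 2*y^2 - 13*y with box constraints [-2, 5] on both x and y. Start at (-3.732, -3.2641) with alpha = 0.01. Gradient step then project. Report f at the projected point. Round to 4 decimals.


Step 1: Compute gradient at (-3.732, -3.2641).
grad_x = 2*4*-3.732 + 1 = -28.856
grad_y = 2*2*-3.2641 - 13 = -26.0564
Step 2: Gradient step.
x_raw = -3.732 - 0.01*-28.856 = -3.4434
y_raw = -3.2641 - 0.01*-26.0564 = -3.0035
Step 3: Project onto [-2, 5].
x_proj = clip(-3.4434) = -2.0
y_proj = clip(-3.0035) = -2.0
Step 4: Evaluate f.
f(-2.0, -2.0) = 48.0


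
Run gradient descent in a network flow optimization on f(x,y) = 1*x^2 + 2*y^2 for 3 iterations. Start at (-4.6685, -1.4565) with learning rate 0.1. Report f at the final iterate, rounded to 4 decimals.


Gradient descent on f(x,y) = 1*x^2 + 2*y^2.
Starting point: (-4.6685, -1.4565), alpha = 0.1
Step 1: grad_x = 2*1*-4.6685 = -9.337, grad_y = 2*2*-1.4565 = -5.826
  x_1 = -4.6685 - 0.1*-9.337 = -3.7348
  y_1 = -1.4565 - 0.1*-5.826 = -0.8739
Step 2: grad_x = 2*1*-3.7348 = -7.4696, grad_y = 2*2*-0.8739 = -3.4956
  x_2 = -3.7348 - 0.1*-7.4696 = -2.9878
  y_2 = -0.8739 - 0.1*-3.4956 = -0.5243
Step 3: grad_x = 2*1*-2.9878 = -5.9757, grad_y = 2*2*-0.5243 = -2.0974
  x_3 = -2.9878 - 0.1*-5.9757 = -2.3903
  y_3 = -0.5243 - 0.1*-2.0974 = -0.3146
f(-2.3903, -0.3146) = 1*(-2.3903)^2 + 2*(-0.3146)^2 = 5.9114


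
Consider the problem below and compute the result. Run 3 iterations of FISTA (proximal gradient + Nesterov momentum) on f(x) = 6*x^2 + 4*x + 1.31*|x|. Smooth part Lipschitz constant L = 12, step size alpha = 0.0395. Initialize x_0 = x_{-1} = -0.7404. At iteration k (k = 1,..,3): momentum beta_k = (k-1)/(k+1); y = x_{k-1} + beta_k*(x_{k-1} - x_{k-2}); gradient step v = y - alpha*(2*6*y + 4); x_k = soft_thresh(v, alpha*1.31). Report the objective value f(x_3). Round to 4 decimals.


FISTA on f(x) = 6*x^2 + 4*x + 1.31*|x|
L = 12, alpha = 0.0395
Iteration 1: beta = 0.0, y = -0.7404 + 0.0*(-0.7404 + 0.7404) = -0.7404
  grad(y) = -4.8848, v = y - alpha*grad = -0.5475
  prox(v) = soft_thresh(-0.5475, 0.0517) = -0.4957
Iteration 2: beta = 0.3333, y = -0.4957 + 0.3333*(-0.4957 + 0.7404) = -0.4141
  grad(y) = -0.9697, v = y - alpha*grad = -0.3758
  prox(v) = soft_thresh(-0.3758, 0.0517) = -0.3241
Iteration 3: beta = 0.5, y = -0.3241 + 0.5*(-0.3241 + 0.4957) = -0.2383
  grad(y) = 1.1406, v = y - alpha*grad = -0.2833
  prox(v) = soft_thresh(-0.2833, 0.0517) = -0.2316
f(x_3) = 6*(-0.2316)^2 + 4*(-0.2316) + 1.31*|-0.2316| = -0.3012


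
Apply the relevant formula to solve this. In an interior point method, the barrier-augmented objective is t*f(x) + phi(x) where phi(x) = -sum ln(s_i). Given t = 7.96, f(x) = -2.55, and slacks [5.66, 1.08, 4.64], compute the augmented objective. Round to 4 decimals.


Step 1: Compute log-barrier.
ln values: [1.7334, 0.077, 1.5347]
phi = -(1.7334 + 0.077 + 1.5347) = -3.3451
Step 2: Compute augmented objective.
t*f(x) = 7.96*-2.55 = -20.298
Total = -20.298 - 3.3451 = -23.6431


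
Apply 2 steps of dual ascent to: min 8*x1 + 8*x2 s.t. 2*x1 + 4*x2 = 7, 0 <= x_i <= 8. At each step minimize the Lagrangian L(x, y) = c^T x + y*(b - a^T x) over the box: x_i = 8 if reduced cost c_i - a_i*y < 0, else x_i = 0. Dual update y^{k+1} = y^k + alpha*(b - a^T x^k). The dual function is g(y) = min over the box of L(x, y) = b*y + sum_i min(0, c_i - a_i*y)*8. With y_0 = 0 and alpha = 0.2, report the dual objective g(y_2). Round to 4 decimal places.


Dual ascent for LP: min 8*x1 + 8*x2, 2*x1 + 4*x2 = 7, 0 <= x_i <= 8
Step 1: y^k = 0.0, reduced costs: (8.0, 8.0)
  x^k = (0.0, 0.0), subgradient = b - a^T x = 7.0
  y^{k+1} = 0.0 + 0.2*7.0 = 1.4
Step 2: y^k = 1.4, reduced costs: (5.2, 2.4)
  x^k = (0.0, 0.0), subgradient = b - a^T x = 7.0
  y^{k+1} = 1.4 + 0.2*7.0 = 2.8
Dual objective at y_2 = 2.8: reduced costs (2.4, -3.2), box minimizer x = (0.0, 8.0)
g(y_2) = b*y + (c1 - a1*y)*x1 + (c2 - a2*y)*x2 = 7*2.8 + 2.4*0.0 + (-3.2)*8.0 = 19.6 + 0.0 - 25.6 = -6.0


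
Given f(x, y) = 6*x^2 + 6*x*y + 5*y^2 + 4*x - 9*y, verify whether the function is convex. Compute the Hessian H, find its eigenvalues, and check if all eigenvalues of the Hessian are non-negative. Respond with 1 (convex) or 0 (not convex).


The Hessian of f(x,y) = 6*x^2 + 6*x*y + 5*y^2 + 4*x - 9*y is:
H = [[12, 6], [6, 10]]
Trace = 12 + 10 = 22
Determinant = 12*10 - (6)^2 = 84
Discriminant = (22)^2 - 4*84 = 148.0
Eigenvalues: lambda_1 = 4.9172, lambda_2 = 17.0828
The function is convex.

1


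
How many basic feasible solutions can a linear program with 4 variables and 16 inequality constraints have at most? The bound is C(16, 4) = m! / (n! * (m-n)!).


Each vertex corresponds to some choice of n active constraints out of m, so the number of vertices is at most C(m, n) = m! / (n!(m-n)!).
m = 16, n = 4
Numerator: 16 * 15 * 14 * 13
Denominator: 4! = 24
C(16, 4) = 1820


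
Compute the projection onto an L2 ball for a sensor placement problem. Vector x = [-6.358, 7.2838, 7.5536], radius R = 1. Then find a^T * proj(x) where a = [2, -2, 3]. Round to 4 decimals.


Step 1: Compute ||x|| (intermediates to 6 decimals).
||x|| = sqrt((-6.358)^2 + 7.2838^2 + 7.5536^2) = 12.269262
Step 2: Project.
Since ||x|| > R, scale = R/||x|| = 1/12.269262 = 0.081504, proj(x) = scale * x
proj(x) = [-0.518202, 0.593659, 0.615649]
Step 3: Dot product.
a^T * proj(x) = 2*(-0.518202) - 2*0.593659 + 3*0.615649 = -0.3768


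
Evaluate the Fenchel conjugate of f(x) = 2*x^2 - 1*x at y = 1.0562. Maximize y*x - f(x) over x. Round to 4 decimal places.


f*(y) = sup_x {y*x - a*x^2 - b*x} = sup_x {(y-b)*x - a*x^2}
FOC: (y - b) - 2a*x = 0 => x* = (y - b)/(2a)
x* = (1.0562 + 1)/(2*2) = 0.5141
f*(1.0562) = (y-b)^2/(4a) = (1.0562 + 1)^2/(4*2)
= 4.228/8 = 0.5285


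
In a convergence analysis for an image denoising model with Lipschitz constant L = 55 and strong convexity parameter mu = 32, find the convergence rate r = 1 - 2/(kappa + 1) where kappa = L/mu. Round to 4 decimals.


Step 1: Compute the condition number.
kappa = L/mu = 55/32 = 1.7188
Step 2: Compute the convergence rate.
r = 1 - 2/(kappa + 1) = 1 - 2*mu/(L + mu) = (L - mu)/(L + mu) = 23/87 = 0.2644


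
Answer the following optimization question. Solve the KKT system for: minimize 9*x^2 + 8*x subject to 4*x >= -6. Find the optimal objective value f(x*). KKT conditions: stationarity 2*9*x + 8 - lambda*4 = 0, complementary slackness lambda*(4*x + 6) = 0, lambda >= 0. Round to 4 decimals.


Step 1: Try lambda = 0 (constraint inactive).
Stationarity: 2*9*x + 8 = 0
x* = -8/(2*9) = -4/9 = -0.4444 (rounded; the exact value -4/9 is used below)
Check constraint: 4*-0.4444 = -1.7776 >= -6 -- satisfied.
Step 2: Compute optimal value.
f(x*) = 9*(-4/9)^2 + 8*(-4/9) = -1.7778


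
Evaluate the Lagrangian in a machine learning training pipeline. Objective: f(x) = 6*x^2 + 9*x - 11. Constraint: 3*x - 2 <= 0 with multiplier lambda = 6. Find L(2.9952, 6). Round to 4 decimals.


Step 1: Evaluate f(x).
f(2.9952) = 6*2.9952^2 + 9*2.9952 - 11 = 69.7841
Step 2: Evaluate g(x).
g(2.9952) = 3*2.9952 - 2 = 6.9856
Step 3: Compute Lagrangian.
L = 69.7841 + 6*6.9856 = 111.6977


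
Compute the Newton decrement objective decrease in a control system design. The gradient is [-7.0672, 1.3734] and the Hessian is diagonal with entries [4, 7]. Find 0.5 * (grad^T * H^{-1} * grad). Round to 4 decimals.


Step 1: H is diagonal, so H^(-1) * g = [-1.7668, 0.1962].
Step 2: g^T H^(-1) g = sum_i g_i^2 / H_ii
  = (-7.0672)^2/4 + (1.3734)^2/7
  = 12.4863 + 0.2695 = 12.7558
Step 3: Objective decrease = 0.5 * g^T H^(-1) g = 6.3779


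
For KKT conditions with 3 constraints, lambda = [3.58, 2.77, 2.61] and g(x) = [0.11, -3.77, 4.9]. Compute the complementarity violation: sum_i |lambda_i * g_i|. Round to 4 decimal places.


KKT complementary slackness check:
lambda_1 * g_1 = 3.58 * 0.11 = 0.3938
lambda_2 * g_2 = 2.77 * -3.77 = -10.4429
lambda_3 * g_3 = 2.61 * 4.9 = 12.789
Total violation = 0.3938 + 10.4429 + 12.789 = 23.6257


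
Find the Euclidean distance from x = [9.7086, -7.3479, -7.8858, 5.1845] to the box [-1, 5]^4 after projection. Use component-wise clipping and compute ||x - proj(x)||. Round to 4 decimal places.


Project each component onto [-1, 5].
clip(9.7086) = 5.0, clip(-7.3479) = -1.0, clip(-7.8858) = -1.0, clip(5.1845) = 5.0
Projection = [5.0, -1.0, -1.0, 5.0]
Squared diffs: [22.1709, 40.2958, 47.4142, 0.034]
Distance = sqrt(109.9149) = 10.484


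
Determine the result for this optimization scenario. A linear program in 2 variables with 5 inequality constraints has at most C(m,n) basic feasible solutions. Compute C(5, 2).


Each vertex corresponds to some choice of n active constraints out of m, so the number of vertices is at most C(m, n) = m! / (n!(m-n)!).
m = 5, n = 2
Numerator: 5 * 4
Denominator: 2! = 2
C(5, 2) = 10


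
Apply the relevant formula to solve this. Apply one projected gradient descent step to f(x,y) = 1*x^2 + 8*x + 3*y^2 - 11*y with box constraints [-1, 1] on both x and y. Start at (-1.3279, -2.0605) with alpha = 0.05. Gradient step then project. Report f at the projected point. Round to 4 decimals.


Step 1: Compute gradient at (-1.3279, -2.0605).
grad_x = 2*1*-1.3279 + 8 = 5.3442
grad_y = 2*3*-2.0605 - 11 = -23.363
Step 2: Gradient step.
x_raw = -1.3279 - 0.05*5.3442 = -1.5951
y_raw = -2.0605 - 0.05*-23.363 = -0.8924
Step 3: Project onto [-1, 1].
x_proj = clip(-1.5951) = -1.0
y_proj = clip(-0.8924) = -0.8924
Step 4: Evaluate f.
f(-1.0, -0.8924) = 5.2047


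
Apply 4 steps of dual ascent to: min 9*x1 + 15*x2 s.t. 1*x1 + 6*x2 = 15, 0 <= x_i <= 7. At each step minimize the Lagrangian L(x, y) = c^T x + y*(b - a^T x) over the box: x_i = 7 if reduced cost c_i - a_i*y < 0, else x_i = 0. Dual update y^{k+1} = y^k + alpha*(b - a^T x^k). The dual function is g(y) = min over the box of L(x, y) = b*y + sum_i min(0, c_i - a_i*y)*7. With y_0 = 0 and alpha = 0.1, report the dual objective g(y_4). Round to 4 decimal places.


Dual ascent for LP: min 9*x1 + 15*x2, 1*x1 + 6*x2 = 15, 0 <= x_i <= 7
Step 1: y^k = 0.0, reduced costs: (9.0, 15.0)
  x^k = (0.0, 0.0), subgradient = b - a^T x = 15.0
  y^{k+1} = 0.0 + 0.1*15.0 = 1.5
Step 2: y^k = 1.5, reduced costs: (7.5, 6.0)
  x^k = (0.0, 0.0), subgradient = b - a^T x = 15.0
  y^{k+1} = 1.5 + 0.1*15.0 = 3.0
Step 3: y^k = 3.0, reduced costs: (6.0, -3.0)
  x^k = (0.0, 7.0), subgradient = b - a^T x = -27.0
  y^{k+1} = 3.0 + 0.1*-27.0 = 0.3
Step 4: y^k = 0.3, reduced costs: (8.7, 13.2)
  x^k = (0.0, 0.0), subgradient = b - a^T x = 15.0
  y^{k+1} = 0.3 + 0.1*15.0 = 1.8
Dual objective at y_4 = 1.8: reduced costs (7.2, 4.2), box minimizer x = (0.0, 0.0)
g(y_4) = b*y + (c1 - a1*y)*x1 + (c2 - a2*y)*x2 = 15*1.8 + 7.2*0.0 + 4.2*0.0 = 27.0 + 0.0 + 0.0 = 27.0


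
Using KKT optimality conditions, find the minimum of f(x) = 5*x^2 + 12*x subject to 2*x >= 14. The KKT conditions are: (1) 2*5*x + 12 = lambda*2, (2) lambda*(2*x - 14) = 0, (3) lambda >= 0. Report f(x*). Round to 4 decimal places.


Step 1: Try lambda = 0 (constraint inactive).
x_unc = -12/(2*5) = -1.2
Check: 2*-1.2 = -2.4 < 14 -- violated!
Step 2: Constraint must be active: 2*x = 14
x* = 14/2 = 7.0
lambda = (2*5*7.0 + 12)/2 = 41.0
Step 3: Compute optimal value.
f(x*) = 5*7.0^2 + 12*7.0 = 329.0


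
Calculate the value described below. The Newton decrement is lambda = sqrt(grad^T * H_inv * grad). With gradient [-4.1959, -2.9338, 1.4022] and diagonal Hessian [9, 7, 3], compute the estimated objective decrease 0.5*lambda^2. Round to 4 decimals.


Step 1: H is diagonal, so H^(-1) * g = [-0.4662, -0.4191, 0.4674].
Step 2: g^T H^(-1) g = sum_i g_i^2 / H_ii
  = (-4.1959)^2/9 + (-2.9338)^2/7 + (1.4022)^2/3
  = 1.9562 + 1.2296 + 0.6554 = 3.8412
Step 3: Objective decrease = 0.5 * g^T H^(-1) g = 1.9206


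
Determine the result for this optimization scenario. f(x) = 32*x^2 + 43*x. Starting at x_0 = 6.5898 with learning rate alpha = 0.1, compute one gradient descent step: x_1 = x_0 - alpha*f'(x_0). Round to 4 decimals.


We compute the gradient at x_0 and apply the update.
f'(x) = 64*x + 43
f'(6.5898) = 64*6.5898 + 43 = 464.7472
x_1 = 6.5898 - 0.1*464.7472 = -39.8849


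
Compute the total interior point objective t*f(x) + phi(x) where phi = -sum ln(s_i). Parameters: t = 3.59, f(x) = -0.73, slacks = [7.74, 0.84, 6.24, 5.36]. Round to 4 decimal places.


Step 1: Compute log-barrier.
ln values: [2.0464, -0.1744, 1.831, 1.679]
phi = -(2.0464 - 0.1744 + 1.831 + 1.679) = -5.382
Step 2: Compute augmented objective.
t*f(x) = 3.59*-0.73 = -2.6207
Total = -2.6207 - 5.382 = -8.0027


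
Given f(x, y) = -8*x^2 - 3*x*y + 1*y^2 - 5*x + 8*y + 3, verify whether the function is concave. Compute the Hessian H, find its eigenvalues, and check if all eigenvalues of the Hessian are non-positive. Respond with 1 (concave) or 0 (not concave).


The Hessian of f(x,y) = -8*x^2 - 3*x*y + 1*y^2 - 5*x + 8*y + 3 is:
H = [[-16, -3], [-3, 2]]
Trace = -16 + 2 = -14
Determinant = -16*2 - (-3)^2 = -41
Discriminant = (-14)^2 - 4*-41 = 360.0
Eigenvalues: lambda_1 = -16.4868, lambda_2 = 2.4868
The function is not concave.

0


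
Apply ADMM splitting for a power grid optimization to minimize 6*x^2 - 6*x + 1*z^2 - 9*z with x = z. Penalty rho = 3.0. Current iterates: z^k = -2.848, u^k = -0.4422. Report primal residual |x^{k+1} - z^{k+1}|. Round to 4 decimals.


ADMM iteration with rho = 3.0, z^k = -2.848, u^k = -0.4422
Step 1: x-update.
Minimize 6*x^2 - 6*x + (3.0/2)*(x + 2.848 - 0.4422)^2
FOC: (2*6 + 3.0)*x = 6 + 3.0*(-2.848 + 0.4422)
x^{k+1} = -0.0812
Step 2: z-update.
Minimize 1*z^2 - 9*z + (3.0/2)*(-0.0812 - z - 0.4422)^2
FOC: (2*1 + 3.0)*z = 9 + 3.0*(-0.0812 - 0.4422)
z^{k+1} = 1.486
Step 3: u-update.
u^{k+1} = -0.4422 - 0.0812 - 1.486 = -2.0093
Step 4: Primal residual = |-0.0812 - 1.486| = 1.5671


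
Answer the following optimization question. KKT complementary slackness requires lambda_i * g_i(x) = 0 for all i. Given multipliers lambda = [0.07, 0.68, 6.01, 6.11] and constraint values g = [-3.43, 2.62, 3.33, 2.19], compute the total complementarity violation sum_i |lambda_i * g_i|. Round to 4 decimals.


KKT complementary slackness check:
lambda_1 * g_1 = 0.07 * -3.43 = -0.2401
lambda_2 * g_2 = 0.68 * 2.62 = 1.7816
lambda_3 * g_3 = 6.01 * 3.33 = 20.0133
lambda_4 * g_4 = 6.11 * 2.19 = 13.3809
Total violation = 0.2401 + 1.7816 + 20.0133 + 13.3809 = 35.4159


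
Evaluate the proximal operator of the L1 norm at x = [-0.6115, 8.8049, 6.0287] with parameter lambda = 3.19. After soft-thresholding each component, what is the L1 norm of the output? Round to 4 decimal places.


Soft-thresholding with lambda = 3.19:
prox(-0.6115) = sign(-0.6115)*max(|-0.6115| - 3.19, 0) = 0.0
prox(8.8049) = sign(8.8049)*max(|8.8049| - 3.19, 0) = 5.6149
prox(6.0287) = sign(6.0287)*max(|6.0287| - 3.19, 0) = 2.8387
prox(x) = [0.0, 5.6149, 2.8387]
||prox(x)||_1 = 0.0 + 5.6149 + 2.8387 = 8.4536


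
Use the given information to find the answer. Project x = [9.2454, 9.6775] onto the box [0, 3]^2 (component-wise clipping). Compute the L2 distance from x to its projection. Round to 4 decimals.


Project each component onto [0, 3].
clip(9.2454) = 3.0, clip(9.6775) = 3.0
Projection = [3.0, 3.0]
Squared diffs: [39.005, 44.589]
Distance = sqrt(83.594) = 9.143


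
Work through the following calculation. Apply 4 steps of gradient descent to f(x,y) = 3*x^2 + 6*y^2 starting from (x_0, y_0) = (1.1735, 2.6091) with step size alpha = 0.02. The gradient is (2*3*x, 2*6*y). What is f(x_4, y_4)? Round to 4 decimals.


Gradient descent on f(x,y) = 3*x^2 + 6*y^2.
Starting point: (1.1735, 2.6091), alpha = 0.02
Step 1: grad_x = 2*3*1.1735 = 7.041, grad_y = 2*6*2.6091 = 31.3092
  x_1 = 1.1735 - 0.02*7.041 = 1.0327
  y_1 = 2.6091 - 0.02*31.3092 = 1.9829
Step 2: grad_x = 2*3*1.0327 = 6.1961, grad_y = 2*6*1.9829 = 23.795
  x_2 = 1.0327 - 0.02*6.1961 = 0.9088
  y_2 = 1.9829 - 0.02*23.795 = 1.507
Step 3: grad_x = 2*3*0.9088 = 5.4526, grad_y = 2*6*1.507 = 18.0842
  x_3 = 0.9088 - 0.02*5.4526 = 0.7997
  y_3 = 1.507 - 0.02*18.0842 = 1.1453
Step 4: grad_x = 2*3*0.7997 = 4.7982, grad_y = 2*6*1.1453 = 13.744
  x_4 = 0.7997 - 0.02*4.7982 = 0.7037
  y_4 = 1.1453 - 0.02*13.744 = 0.8705
f(0.7037, 0.8705) = 3*0.7037^2 + 6*0.8705^2 = 6.0319


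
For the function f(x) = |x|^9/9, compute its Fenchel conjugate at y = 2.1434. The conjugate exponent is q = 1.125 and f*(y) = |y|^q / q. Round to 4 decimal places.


The conjugate exponent q satisfies 1/p + 1/q = 1.
p = 9, so q = 9/(9 - 1) = 1.125
|y|^q = 2.1434^1.125 = 2.3577
f*(2.1434) = 2.3577 / 1.125 = 2.0957


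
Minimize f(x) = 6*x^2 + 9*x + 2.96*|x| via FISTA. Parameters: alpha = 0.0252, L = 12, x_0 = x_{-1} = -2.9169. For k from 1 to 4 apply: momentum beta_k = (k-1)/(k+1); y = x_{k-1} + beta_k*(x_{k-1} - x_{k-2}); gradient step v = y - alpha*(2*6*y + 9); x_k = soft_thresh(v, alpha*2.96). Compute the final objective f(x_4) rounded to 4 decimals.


FISTA on f(x) = 6*x^2 + 9*x + 2.96*|x|
L = 12, alpha = 0.0252
Iteration 1: beta = 0.0, y = -2.9169 + 0.0*(-2.9169 + 2.9169) = -2.9169
  grad(y) = -26.0028, v = y - alpha*grad = -2.2616
  prox(v) = soft_thresh(-2.2616, 0.0746) = -2.187
Iteration 2: beta = 0.3333, y = -2.187 + 0.3333*(-2.187 + 2.9169) = -1.9437
  grad(y) = -14.325, v = y - alpha*grad = -1.5828
  prox(v) = soft_thresh(-1.5828, 0.0746) = -1.5082
Iteration 3: beta = 0.5, y = -1.5082 + 0.5*(-1.5082 + 2.187) = -1.1687
  grad(y) = -5.0248, v = y - alpha*grad = -1.0421
  prox(v) = soft_thresh(-1.0421, 0.0746) = -0.9675
Iteration 4: beta = 0.6, y = -0.9675 + 0.6*(-0.9675 + 1.5082) = -0.6431
  grad(y) = 1.2825, v = y - alpha*grad = -0.6754
  prox(v) = soft_thresh(-0.6754, 0.0746) = -0.6009
f(x_4) = 6*(-0.6009)^2 + 9*(-0.6009) + 2.96*|-0.6009| = -1.463


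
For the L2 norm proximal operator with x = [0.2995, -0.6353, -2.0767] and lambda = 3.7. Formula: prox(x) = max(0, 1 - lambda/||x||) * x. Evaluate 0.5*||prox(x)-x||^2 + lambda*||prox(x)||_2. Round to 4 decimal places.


Step 1: Compute ||x||.
||x|| = 2.1923
Step 2: Compute scaling factor.
scale = max(0, 1 - 3.7/2.1923) = 0.0
Step 3: prox(x) = [0.0, -0.0, -0.0]
||prox(x)|| = 0.0
Step 4: Proximal objective.
0.5*||prox-x||^2 = 2.403
lambda*||prox|| = 0.0
Total = 2.403


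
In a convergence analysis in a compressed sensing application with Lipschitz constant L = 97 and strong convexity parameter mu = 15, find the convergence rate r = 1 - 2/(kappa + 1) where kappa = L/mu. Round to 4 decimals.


Step 1: Compute the condition number.
kappa = L/mu = 97/15 = 6.4667
Step 2: Compute the convergence rate.
r = 1 - 2/(kappa + 1) = 1 - 2*mu/(L + mu) = (L - mu)/(L + mu) = 82/112 = 0.7321


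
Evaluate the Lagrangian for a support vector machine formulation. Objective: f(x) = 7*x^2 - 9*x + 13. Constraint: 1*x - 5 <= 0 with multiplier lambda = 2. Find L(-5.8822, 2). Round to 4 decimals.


Step 1: Evaluate f(x).
f(-5.8822) = 7*(-5.8822)^2 - 9*(-5.8822) + 13 = 308.1417
Step 2: Evaluate g(x).
g(-5.8822) = 1*-5.8822 - 5 = -10.8822
Step 3: Compute Lagrangian.
L = 308.1417 + 2*-10.8822 = 286.3773


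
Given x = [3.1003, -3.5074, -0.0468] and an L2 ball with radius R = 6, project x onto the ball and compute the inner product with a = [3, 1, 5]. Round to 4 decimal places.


Step 1: Compute ||x|| (intermediates to 6 decimals).
||x|| = sqrt(3.1003^2 + (-3.5074)^2 + (-0.0468)^2) = 4.681443
Step 2: Project.
Since ||x|| <= R, proj = x (no scaling needed).
proj(x) = [3.1003, -3.5074, -0.0468]
Step 3: Dot product.
a^T * proj(x) = 3*3.1003 + 1*(-3.5074) + 5*(-0.0468) = 5.5595


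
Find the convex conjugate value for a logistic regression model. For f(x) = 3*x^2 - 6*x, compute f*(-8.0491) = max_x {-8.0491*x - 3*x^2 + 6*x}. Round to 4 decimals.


f*(y) = sup_x {y*x - a*x^2 - b*x} = sup_x {(y-b)*x - a*x^2}
FOC: (y - b) - 2a*x = 0 => x* = (y - b)/(2a)
x* = (-8.0491 + 6)/(2*3) = -0.3415
f*(-8.0491) = (y-b)^2/(4a) = (-8.0491 + 6)^2/(4*3)
= 4.1988/12 = 0.3499


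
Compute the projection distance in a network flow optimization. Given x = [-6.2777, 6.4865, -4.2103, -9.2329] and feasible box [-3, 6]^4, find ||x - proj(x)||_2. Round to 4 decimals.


Project each component onto [-3, 6].
clip(-6.2777) = -3.0, clip(6.4865) = 6.0, clip(-4.2103) = -3.0, clip(-9.2329) = -3.0
Projection = [-3.0, 6.0, -3.0, -3.0]
Squared diffs: [10.7433, 0.2367, 1.4648, 38.849]
Distance = sqrt(51.2938) = 7.162


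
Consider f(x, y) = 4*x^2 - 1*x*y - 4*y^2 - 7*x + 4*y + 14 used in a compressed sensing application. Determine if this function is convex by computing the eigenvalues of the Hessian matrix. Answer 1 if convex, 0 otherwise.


The Hessian of f(x,y) = 4*x^2 - 1*x*y - 4*y^2 - 7*x + 4*y + 14 is:
H = [[8, -1], [-1, -8]]
Trace = 8 - 8 = 0
Determinant = 8*-8 - (-1)^2 = -65
Discriminant = (0)^2 - 4*-65 = 260.0
Eigenvalues: lambda_1 = -8.0623, lambda_2 = 8.0623
The function is not convex.

0


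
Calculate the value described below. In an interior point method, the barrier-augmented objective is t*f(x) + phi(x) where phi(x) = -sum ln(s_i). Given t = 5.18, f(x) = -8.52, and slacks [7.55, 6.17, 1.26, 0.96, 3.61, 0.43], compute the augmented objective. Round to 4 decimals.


Step 1: Compute log-barrier.
ln values: [2.0215, 1.8197, 0.2311, -0.0408, 1.2837, -0.844]
phi = -(2.0215 + 1.8197 + 0.2311 - 0.0408 + 1.2837 - 0.844) = -4.4713
Step 2: Compute augmented objective.
t*f(x) = 5.18*-8.52 = -44.1336
Total = -44.1336 - 4.4713 = -48.6049


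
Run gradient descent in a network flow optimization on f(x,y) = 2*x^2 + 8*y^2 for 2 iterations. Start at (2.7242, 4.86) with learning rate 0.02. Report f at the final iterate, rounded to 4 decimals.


Gradient descent on f(x,y) = 2*x^2 + 8*y^2.
Starting point: (2.7242, 4.86), alpha = 0.02
Step 1: grad_x = 2*2*2.7242 = 10.8968, grad_y = 2*8*4.86 = 77.76
  x_1 = 2.7242 - 0.02*10.8968 = 2.5063
  y_1 = 4.86 - 0.02*77.76 = 3.3048
Step 2: grad_x = 2*2*2.5063 = 10.0251, grad_y = 2*8*3.3048 = 52.8768
  x_2 = 2.5063 - 0.02*10.0251 = 2.3058
  y_2 = 3.3048 - 0.02*52.8768 = 2.2473
f(2.3058, 2.2473) = 2*2.3058^2 + 8*2.2473^2 = 51.0346


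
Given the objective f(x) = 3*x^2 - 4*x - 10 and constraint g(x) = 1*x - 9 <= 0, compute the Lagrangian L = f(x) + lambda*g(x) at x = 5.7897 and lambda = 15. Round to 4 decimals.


Step 1: Evaluate f(x).
f(5.7897) = 3*5.7897^2 - 4*5.7897 - 10 = 67.4031
Step 2: Evaluate g(x).
g(5.7897) = 1*5.7897 - 9 = -3.2103
Step 3: Compute Lagrangian.
L = 67.4031 + 15*-3.2103 = 19.2486


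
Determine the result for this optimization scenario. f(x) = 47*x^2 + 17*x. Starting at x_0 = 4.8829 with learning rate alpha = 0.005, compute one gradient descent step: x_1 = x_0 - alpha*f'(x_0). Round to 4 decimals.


We compute the gradient at x_0 and apply the update.
f'(x) = 94*x + 17
f'(4.8829) = 94*4.8829 + 17 = 475.9926
x_1 = 4.8829 - 0.005*475.9926 = 2.5029


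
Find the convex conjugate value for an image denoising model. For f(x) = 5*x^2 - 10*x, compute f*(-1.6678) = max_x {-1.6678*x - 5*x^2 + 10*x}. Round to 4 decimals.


f*(y) = sup_x {y*x - a*x^2 - b*x} = sup_x {(y-b)*x - a*x^2}
FOC: (y - b) - 2a*x = 0 => x* = (y - b)/(2a)
x* = (-1.6678 + 10)/(2*5) = 0.8332
f*(-1.6678) = (y-b)^2/(4a) = (-1.6678 + 10)^2/(4*5)
= 69.4256/20 = 3.4713


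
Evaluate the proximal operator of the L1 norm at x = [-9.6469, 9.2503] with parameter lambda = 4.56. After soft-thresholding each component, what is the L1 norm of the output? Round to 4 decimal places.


Soft-thresholding with lambda = 4.56:
prox(-9.6469) = sign(-9.6469)*max(|-9.6469| - 4.56, 0) = -5.0869
prox(9.2503) = sign(9.2503)*max(|9.2503| - 4.56, 0) = 4.6903
prox(x) = [-5.0869, 4.6903]
||prox(x)||_1 = 5.0869 + 4.6903 = 9.7772


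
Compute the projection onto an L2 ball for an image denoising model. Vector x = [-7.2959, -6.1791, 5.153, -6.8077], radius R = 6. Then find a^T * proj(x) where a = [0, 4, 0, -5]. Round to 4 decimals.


Step 1: Compute ||x|| (intermediates to 6 decimals).
||x|| = sqrt((-7.2959)^2 + (-6.1791)^2 + 5.153^2 + (-6.8077)^2) = 12.818331
Step 2: Project.
Since ||x|| > R, scale = R/||x|| = 6/12.818331 = 0.46808, proj(x) = scale * x
proj(x) = [-3.415065, -2.892313, 2.412016, -3.186548]
Step 3: Dot product.
a^T * proj(x) = 0*(-3.415065) + 4*(-2.892313) + 0*2.412016 - 5*(-3.186548) = 4.3635


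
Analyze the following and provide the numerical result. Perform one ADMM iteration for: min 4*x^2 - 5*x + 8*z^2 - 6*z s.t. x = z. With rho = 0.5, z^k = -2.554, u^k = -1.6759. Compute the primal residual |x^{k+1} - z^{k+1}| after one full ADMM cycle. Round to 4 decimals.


ADMM iteration with rho = 0.5, z^k = -2.554, u^k = -1.6759
Step 1: x-update.
Minimize 4*x^2 - 5*x + (0.5/2)*(x + 2.554 - 1.6759)^2
FOC: (2*4 + 0.5)*x = 5 + 0.5*(-2.554 + 1.6759)
x^{k+1} = 0.5366
Step 2: z-update.
Minimize 8*z^2 - 6*z + (0.5/2)*(0.5366 - z - 1.6759)^2
FOC: (2*8 + 0.5)*z = 6 + 0.5*(0.5366 - 1.6759)
z^{k+1} = 0.3291
Step 3: u-update.
u^{k+1} = -1.6759 + 0.5366 - 0.3291 = -1.4684
Step 4: Primal residual = |0.5366 - 0.3291| = 0.2075


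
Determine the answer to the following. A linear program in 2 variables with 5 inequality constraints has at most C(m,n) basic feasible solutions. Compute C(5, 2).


Each vertex corresponds to some choice of n active constraints out of m, so the number of vertices is at most C(m, n) = m! / (n!(m-n)!).
m = 5, n = 2
Numerator: 5 * 4
Denominator: 2! = 2
C(5, 2) = 10


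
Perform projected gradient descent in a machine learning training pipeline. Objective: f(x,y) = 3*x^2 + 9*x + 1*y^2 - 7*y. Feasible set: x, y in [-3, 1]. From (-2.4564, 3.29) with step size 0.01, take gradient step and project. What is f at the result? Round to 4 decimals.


Step 1: Compute gradient at (-2.4564, 3.29).
grad_x = 2*3*-2.4564 + 9 = -5.7384
grad_y = 2*1*3.29 - 7 = -0.42
Step 2: Gradient step.
x_raw = -2.4564 - 0.01*-5.7384 = -2.399
y_raw = 3.29 - 0.01*-0.42 = 3.2942
Step 3: Project onto [-3, 1].
x_proj = clip(-2.399) = -2.399
y_proj = clip(3.2942) = 1.0
Step 4: Evaluate f.
f(-2.399, 1.0) = -10.3253


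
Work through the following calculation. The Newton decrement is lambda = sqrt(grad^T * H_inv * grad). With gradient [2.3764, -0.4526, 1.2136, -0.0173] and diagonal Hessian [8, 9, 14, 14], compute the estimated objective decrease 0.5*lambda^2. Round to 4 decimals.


Step 1: H is diagonal, so H^(-1) * g = [0.2971, -0.0503, 0.0867, -0.0012].
Step 2: g^T H^(-1) g = sum_i g_i^2 / H_ii
  = (2.3764)^2/8 + (-0.4526)^2/9 + (1.2136)^2/14 + (-0.0173)^2/14
  = 0.7059 + 0.0228 + 0.1052 + 0.0 = 0.8339
Step 3: Objective decrease = 0.5 * g^T H^(-1) g = 0.4169


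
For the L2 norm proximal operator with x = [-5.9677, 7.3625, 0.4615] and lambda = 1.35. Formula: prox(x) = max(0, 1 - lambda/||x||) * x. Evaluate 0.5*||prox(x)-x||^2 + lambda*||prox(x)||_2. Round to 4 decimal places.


Step 1: Compute ||x||.
||x|| = 9.4886
Step 2: Compute scaling factor.
scale = max(0, 1 - 1.35/9.4886) = 0.8577
Step 3: prox(x) = [-5.1186, 6.315, 0.3958]
||prox(x)|| = 8.1386
Step 4: Proximal objective.
0.5*||prox-x||^2 = 0.9113
lambda*||prox|| = 10.9871
Total = 11.8983


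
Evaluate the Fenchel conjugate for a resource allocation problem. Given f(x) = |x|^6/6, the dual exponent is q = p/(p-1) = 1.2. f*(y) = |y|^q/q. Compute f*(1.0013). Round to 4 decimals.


The conjugate exponent q satisfies 1/p + 1/q = 1.
p = 6, so q = 6/(6 - 1) = 1.2
|y|^q = 1.0013^1.2 = 1.0016
f*(1.0013) = 1.0016 / 1.2 = 0.8346


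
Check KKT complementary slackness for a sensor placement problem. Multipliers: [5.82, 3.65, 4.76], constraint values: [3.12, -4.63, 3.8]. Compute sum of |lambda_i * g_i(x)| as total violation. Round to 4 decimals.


KKT complementary slackness check:
lambda_1 * g_1 = 5.82 * 3.12 = 18.1584
lambda_2 * g_2 = 3.65 * -4.63 = -16.8995
lambda_3 * g_3 = 4.76 * 3.8 = 18.088
Total violation = 18.1584 + 16.8995 + 18.088 = 53.1459


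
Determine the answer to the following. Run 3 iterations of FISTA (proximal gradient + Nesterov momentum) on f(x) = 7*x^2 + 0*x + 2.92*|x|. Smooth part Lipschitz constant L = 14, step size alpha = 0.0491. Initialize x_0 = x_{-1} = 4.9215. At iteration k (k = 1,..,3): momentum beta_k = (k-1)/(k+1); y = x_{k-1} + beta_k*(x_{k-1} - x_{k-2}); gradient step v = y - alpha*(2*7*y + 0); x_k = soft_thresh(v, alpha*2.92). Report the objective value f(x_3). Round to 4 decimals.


FISTA on f(x) = 7*x^2 + 0*x + 2.92*|x|
L = 14, alpha = 0.0491
Iteration 1: beta = 0.0, y = 4.9215 + 0.0*(4.9215 - 4.9215) = 4.9215
  grad(y) = 68.901, v = y - alpha*grad = 1.5385
  prox(v) = soft_thresh(1.5385, 0.1434) = 1.3951
Iteration 2: beta = 0.3333, y = 1.3951 + 0.3333*(1.3951 - 4.9215) = 0.2196
  grad(y) = 3.0747, v = y - alpha*grad = 0.0687
  prox(v) = soft_thresh(0.0687, 0.1434) = 0.0
Iteration 3: beta = 0.5, y = 0.0 + 0.5*(0.0 - 1.3951) = -0.6975
  grad(y) = -9.7656, v = y - alpha*grad = -0.2181
  prox(v) = soft_thresh(-0.2181, 0.1434) = -0.0747
f(x_3) = 7*(-0.0747)^2 + 0*(-0.0747) + 2.92*|-0.0747| = 0.2571


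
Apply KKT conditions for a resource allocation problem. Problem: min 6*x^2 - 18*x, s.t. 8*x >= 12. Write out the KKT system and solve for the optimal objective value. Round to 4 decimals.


Step 1: Try lambda = 0 (constraint inactive).
Stationarity: 2*6*x - 18 = 0
x* = 18/(2*6) = 1.5
Check constraint: 8*1.5 = 12.0 >= 12 -- satisfied.
Step 2: Compute optimal value.
f(x*) = 6*1.5^2 - 18*1.5 = -13.5


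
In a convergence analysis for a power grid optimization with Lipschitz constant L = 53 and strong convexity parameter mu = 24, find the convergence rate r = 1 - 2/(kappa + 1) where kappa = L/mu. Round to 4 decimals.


Step 1: Compute the condition number.
kappa = L/mu = 53/24 = 2.2083
Step 2: Compute the convergence rate.
r = 1 - 2/(kappa + 1) = 1 - 2*mu/(L + mu) = (L - mu)/(L + mu) = 29/77 = 0.3766


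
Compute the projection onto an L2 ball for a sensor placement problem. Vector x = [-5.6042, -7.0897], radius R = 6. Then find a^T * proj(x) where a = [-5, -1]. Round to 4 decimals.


Step 1: Compute ||x|| (intermediates to 6 decimals).
||x|| = sqrt((-5.6042)^2 + (-7.0897)^2) = 9.037196
Step 2: Project.
Since ||x|| > R, scale = R/||x|| = 6/9.037196 = 0.663923, proj(x) = scale * x
proj(x) = [-3.720757, -4.707015]
Step 3: Dot product.
a^T * proj(x) = -5*(-3.720757) - 1*(-4.707015) = 23.3108


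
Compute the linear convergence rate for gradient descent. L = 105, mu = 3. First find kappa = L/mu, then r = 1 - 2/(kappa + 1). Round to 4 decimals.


Step 1: Compute the condition number.
kappa = L/mu = 105/3 = 35.0
Step 2: Compute the convergence rate.
r = 1 - 2/(kappa + 1) = 1 - 2*mu/(L + mu) = (L - mu)/(L + mu) = 102/108 = 0.9444


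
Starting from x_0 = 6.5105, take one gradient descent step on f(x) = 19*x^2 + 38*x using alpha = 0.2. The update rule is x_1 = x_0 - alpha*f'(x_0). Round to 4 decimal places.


We compute the gradient at x_0 and apply the update.
f'(x) = 38*x + 38
f'(6.5105) = 38*6.5105 + 38 = 285.399
x_1 = 6.5105 - 0.2*285.399 = -50.5693


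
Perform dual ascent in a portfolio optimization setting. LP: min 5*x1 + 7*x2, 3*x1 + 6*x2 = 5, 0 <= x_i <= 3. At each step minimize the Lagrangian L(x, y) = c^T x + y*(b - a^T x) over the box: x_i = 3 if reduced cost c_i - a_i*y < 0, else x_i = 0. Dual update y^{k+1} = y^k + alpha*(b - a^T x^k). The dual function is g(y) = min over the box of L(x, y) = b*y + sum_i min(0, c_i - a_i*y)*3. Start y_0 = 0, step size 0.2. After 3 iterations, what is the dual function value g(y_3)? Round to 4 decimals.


Dual ascent for LP: min 5*x1 + 7*x2, 3*x1 + 6*x2 = 5, 0 <= x_i <= 3
Step 1: y^k = 0.0, reduced costs: (5.0, 7.0)
  x^k = (0.0, 0.0), subgradient = b - a^T x = 5.0
  y^{k+1} = 0.0 + 0.2*5.0 = 1.0
Step 2: y^k = 1.0, reduced costs: (2.0, 1.0)
  x^k = (0.0, 0.0), subgradient = b - a^T x = 5.0
  y^{k+1} = 1.0 + 0.2*5.0 = 2.0
Step 3: y^k = 2.0, reduced costs: (-1.0, -5.0)
  x^k = (3.0, 3.0), subgradient = b - a^T x = -22.0
  y^{k+1} = 2.0 + 0.2*-22.0 = -2.4
Dual objective at y_3 = -2.4: reduced costs (12.2, 21.4), box minimizer x = (0.0, 0.0)
g(y_3) = b*y + (c1 - a1*y)*x1 + (c2 - a2*y)*x2 = 5*(-2.4) + 12.2*0.0 + 21.4*0.0 = -12.0 + 0.0 + 0.0 = -12.0
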